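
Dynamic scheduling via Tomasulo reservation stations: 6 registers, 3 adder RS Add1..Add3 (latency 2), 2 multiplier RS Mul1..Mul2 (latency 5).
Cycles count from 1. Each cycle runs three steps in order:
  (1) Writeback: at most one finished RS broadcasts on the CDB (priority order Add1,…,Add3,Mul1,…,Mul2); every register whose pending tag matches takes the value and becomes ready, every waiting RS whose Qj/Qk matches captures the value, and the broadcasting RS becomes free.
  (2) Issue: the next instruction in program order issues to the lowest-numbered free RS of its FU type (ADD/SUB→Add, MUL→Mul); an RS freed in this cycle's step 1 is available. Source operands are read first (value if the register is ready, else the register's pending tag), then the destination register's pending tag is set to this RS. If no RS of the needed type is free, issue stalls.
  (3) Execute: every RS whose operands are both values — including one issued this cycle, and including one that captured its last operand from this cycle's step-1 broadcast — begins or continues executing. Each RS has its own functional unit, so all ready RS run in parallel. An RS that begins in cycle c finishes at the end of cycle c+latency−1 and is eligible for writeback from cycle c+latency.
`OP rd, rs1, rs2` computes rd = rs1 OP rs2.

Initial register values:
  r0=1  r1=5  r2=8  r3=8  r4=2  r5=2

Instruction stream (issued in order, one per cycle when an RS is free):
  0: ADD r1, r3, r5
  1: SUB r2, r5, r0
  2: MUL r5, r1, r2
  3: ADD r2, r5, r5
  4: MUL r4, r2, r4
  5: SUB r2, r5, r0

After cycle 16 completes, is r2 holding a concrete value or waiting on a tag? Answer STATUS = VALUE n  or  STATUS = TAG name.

  c1: issue ADD r1<-Add1  regs: r0:1,r1:Add1,r2:8,r3:8,r4:2,r5:2
  c2: issue SUB r2<-Add2  regs: r0:1,r1:Add1,r2:Add2,r3:8,r4:2,r5:2
  c3: CDB Add1=10; issue MUL r5<-Mul1  regs: r0:1,r1:10,r2:Add2,r3:8,r4:2,r5:Mul1
  c4: CDB Add2=1; issue ADD r2<-Add1  regs: r0:1,r1:10,r2:Add1,r3:8,r4:2,r5:Mul1
  c5: issue MUL r4<-Mul2  regs: r0:1,r1:10,r2:Add1,r3:8,r4:Mul2,r5:Mul1
  c6: issue SUB r2<-Add2  regs: r0:1,r1:10,r2:Add2,r3:8,r4:Mul2,r5:Mul1
  c7: -  regs: r0:1,r1:10,r2:Add2,r3:8,r4:Mul2,r5:Mul1
  c8: -  regs: r0:1,r1:10,r2:Add2,r3:8,r4:Mul2,r5:Mul1
  c9: CDB Mul1=10  regs: r0:1,r1:10,r2:Add2,r3:8,r4:Mul2,r5:10
  c10: -  regs: r0:1,r1:10,r2:Add2,r3:8,r4:Mul2,r5:10
  c11: CDB Add1=20  regs: r0:1,r1:10,r2:Add2,r3:8,r4:Mul2,r5:10
  c12: CDB Add2=9  regs: r0:1,r1:10,r2:9,r3:8,r4:Mul2,r5:10
  c13: -  regs: r0:1,r1:10,r2:9,r3:8,r4:Mul2,r5:10
  c14: -  regs: r0:1,r1:10,r2:9,r3:8,r4:Mul2,r5:10
  c15: -  regs: r0:1,r1:10,r2:9,r3:8,r4:Mul2,r5:10
  c16: CDB Mul2=40  regs: r0:1,r1:10,r2:9,r3:8,r4:40,r5:10

STATUS = VALUE 9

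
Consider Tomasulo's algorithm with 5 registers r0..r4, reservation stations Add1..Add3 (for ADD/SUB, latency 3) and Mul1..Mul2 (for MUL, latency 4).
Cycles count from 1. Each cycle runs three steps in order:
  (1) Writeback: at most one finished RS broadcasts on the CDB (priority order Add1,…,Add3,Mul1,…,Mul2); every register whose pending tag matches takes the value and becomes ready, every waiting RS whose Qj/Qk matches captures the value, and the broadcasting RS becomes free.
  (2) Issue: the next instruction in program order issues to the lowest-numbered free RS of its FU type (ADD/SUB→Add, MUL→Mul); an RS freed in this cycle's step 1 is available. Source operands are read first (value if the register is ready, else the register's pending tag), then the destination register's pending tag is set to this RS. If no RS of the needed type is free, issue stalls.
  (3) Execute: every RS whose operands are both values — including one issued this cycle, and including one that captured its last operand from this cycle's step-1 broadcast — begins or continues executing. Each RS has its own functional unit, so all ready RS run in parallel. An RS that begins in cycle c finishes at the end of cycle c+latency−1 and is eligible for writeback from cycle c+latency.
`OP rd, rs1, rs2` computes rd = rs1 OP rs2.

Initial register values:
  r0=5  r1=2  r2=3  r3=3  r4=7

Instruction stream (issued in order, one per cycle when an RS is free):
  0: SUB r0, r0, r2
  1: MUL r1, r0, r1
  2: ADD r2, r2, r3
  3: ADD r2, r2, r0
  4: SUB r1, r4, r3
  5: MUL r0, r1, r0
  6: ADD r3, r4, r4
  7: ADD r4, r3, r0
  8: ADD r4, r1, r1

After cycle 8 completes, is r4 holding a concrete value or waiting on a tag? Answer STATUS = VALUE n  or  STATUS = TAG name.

c1: issue SUB r0<-Add1 | r0:Add1,r1:2,r2:3,r3:3,r4:7
c2: issue MUL r1<-Mul1 | r0:Add1,r1:Mul1,r2:3,r3:3,r4:7
c3: issue ADD r2<-Add2 | r0:Add1,r1:Mul1,r2:Add2,r3:3,r4:7
c4: CDB Add1=2; issue ADD r2<-Add1 | r0:2,r1:Mul1,r2:Add1,r3:3,r4:7
c5: issue SUB r1<-Add3 | r0:2,r1:Add3,r2:Add1,r3:3,r4:7
c6: CDB Add2=6; issue MUL r0<-Mul2 | r0:Mul2,r1:Add3,r2:Add1,r3:3,r4:7
c7: issue ADD r3<-Add2 | r0:Mul2,r1:Add3,r2:Add1,r3:Add2,r4:7
c8: CDB Add3=4; issue ADD r4<-Add3 | r0:Mul2,r1:4,r2:Add1,r3:Add2,r4:Add3

STATUS = TAG Add3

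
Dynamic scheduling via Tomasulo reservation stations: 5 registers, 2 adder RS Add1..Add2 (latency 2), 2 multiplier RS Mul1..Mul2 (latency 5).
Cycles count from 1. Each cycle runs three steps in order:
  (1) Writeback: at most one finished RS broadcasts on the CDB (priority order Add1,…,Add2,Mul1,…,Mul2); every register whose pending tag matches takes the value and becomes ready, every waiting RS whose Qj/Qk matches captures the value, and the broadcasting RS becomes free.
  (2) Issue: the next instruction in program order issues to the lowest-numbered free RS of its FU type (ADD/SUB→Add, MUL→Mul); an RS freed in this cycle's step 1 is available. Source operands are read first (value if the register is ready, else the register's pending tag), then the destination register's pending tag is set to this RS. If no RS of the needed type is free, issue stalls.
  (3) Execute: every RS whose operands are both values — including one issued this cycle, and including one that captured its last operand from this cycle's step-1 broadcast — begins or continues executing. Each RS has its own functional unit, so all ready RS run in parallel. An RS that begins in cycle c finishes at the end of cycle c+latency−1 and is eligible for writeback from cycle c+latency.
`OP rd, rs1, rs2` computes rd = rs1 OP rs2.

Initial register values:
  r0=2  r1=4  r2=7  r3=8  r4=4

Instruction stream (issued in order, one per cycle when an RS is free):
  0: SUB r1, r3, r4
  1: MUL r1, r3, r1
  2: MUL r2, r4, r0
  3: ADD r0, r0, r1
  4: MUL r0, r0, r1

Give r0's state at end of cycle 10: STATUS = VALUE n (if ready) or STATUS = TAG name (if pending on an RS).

  c1: issue SUB r1<-Add1  regs: r0:2,r1:Add1,r2:7,r3:8,r4:4
  c2: issue MUL r1<-Mul1  regs: r0:2,r1:Mul1,r2:7,r3:8,r4:4
  c3: CDB Add1=4; issue MUL r2<-Mul2  regs: r0:2,r1:Mul1,r2:Mul2,r3:8,r4:4
  c4: issue ADD r0<-Add1  regs: r0:Add1,r1:Mul1,r2:Mul2,r3:8,r4:4
  c5: stall  regs: r0:Add1,r1:Mul1,r2:Mul2,r3:8,r4:4
  c6: stall  regs: r0:Add1,r1:Mul1,r2:Mul2,r3:8,r4:4
  c7: stall  regs: r0:Add1,r1:Mul1,r2:Mul2,r3:8,r4:4
  c8: CDB Mul1=32; issue MUL r0<-Mul1  regs: r0:Mul1,r1:32,r2:Mul2,r3:8,r4:4
  c9: CDB Mul2=8  regs: r0:Mul1,r1:32,r2:8,r3:8,r4:4
  c10: CDB Add1=34  regs: r0:Mul1,r1:32,r2:8,r3:8,r4:4

STATUS = TAG Mul1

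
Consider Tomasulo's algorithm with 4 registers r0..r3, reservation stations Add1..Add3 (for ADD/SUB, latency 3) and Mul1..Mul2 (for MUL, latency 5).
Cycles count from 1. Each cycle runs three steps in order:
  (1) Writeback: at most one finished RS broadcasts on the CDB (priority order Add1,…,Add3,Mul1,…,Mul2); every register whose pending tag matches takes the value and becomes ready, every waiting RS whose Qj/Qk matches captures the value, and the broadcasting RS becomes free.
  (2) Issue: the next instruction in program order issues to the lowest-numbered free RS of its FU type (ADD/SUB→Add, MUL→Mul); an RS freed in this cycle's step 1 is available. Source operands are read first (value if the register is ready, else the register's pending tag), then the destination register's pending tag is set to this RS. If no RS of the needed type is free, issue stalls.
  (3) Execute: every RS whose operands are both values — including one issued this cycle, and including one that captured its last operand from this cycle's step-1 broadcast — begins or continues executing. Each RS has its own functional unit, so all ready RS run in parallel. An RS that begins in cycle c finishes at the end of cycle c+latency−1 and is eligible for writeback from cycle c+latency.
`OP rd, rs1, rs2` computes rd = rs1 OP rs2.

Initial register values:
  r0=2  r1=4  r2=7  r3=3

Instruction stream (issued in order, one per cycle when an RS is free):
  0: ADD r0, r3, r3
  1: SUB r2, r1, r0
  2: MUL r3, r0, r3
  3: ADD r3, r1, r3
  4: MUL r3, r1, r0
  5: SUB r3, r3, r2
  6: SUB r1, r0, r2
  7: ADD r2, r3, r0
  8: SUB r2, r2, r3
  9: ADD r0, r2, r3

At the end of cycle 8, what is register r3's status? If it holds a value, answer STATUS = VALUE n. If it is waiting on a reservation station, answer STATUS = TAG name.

c1: issue ADD r0<-Add1 | r0:Add1,r1:4,r2:7,r3:3
c2: issue SUB r2<-Add2 | r0:Add1,r1:4,r2:Add2,r3:3
c3: issue MUL r3<-Mul1 | r0:Add1,r1:4,r2:Add2,r3:Mul1
c4: CDB Add1=6; issue ADD r3<-Add1 | r0:6,r1:4,r2:Add2,r3:Add1
c5: issue MUL r3<-Mul2 | r0:6,r1:4,r2:Add2,r3:Mul2
c6: issue SUB r3<-Add3 | r0:6,r1:4,r2:Add2,r3:Add3
c7: CDB Add2=-2; issue SUB r1<-Add2 | r0:6,r1:Add2,r2:-2,r3:Add3
c8: stall | r0:6,r1:Add2,r2:-2,r3:Add3

STATUS = TAG Add3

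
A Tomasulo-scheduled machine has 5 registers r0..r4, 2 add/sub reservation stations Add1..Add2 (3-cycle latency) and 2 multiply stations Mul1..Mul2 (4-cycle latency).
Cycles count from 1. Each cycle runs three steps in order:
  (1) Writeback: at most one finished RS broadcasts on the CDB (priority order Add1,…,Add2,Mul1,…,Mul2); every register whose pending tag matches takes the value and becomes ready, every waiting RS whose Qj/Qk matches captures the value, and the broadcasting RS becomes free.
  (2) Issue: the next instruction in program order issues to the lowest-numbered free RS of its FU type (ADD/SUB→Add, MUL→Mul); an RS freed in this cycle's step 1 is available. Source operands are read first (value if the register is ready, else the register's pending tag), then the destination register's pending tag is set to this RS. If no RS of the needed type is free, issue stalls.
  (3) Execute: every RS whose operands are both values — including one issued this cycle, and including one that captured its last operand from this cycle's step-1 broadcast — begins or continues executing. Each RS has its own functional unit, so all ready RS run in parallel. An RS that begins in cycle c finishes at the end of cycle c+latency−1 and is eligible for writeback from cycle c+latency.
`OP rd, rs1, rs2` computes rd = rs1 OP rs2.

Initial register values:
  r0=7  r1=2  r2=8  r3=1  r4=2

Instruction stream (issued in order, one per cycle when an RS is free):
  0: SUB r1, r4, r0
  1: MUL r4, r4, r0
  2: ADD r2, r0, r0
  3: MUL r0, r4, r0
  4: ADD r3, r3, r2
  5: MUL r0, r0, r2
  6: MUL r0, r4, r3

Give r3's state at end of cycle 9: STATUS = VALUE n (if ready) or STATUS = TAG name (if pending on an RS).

STATUS = VALUE 15

c1: issue SUB r1<-Add1 | r0:7,r1:Add1,r2:8,r3:1,r4:2
c2: issue MUL r4<-Mul1 | r0:7,r1:Add1,r2:8,r3:1,r4:Mul1
c3: issue ADD r2<-Add2 | r0:7,r1:Add1,r2:Add2,r3:1,r4:Mul1
c4: CDB Add1=-5; issue MUL r0<-Mul2 | r0:Mul2,r1:-5,r2:Add2,r3:1,r4:Mul1
c5: issue ADD r3<-Add1 | r0:Mul2,r1:-5,r2:Add2,r3:Add1,r4:Mul1
c6: CDB Add2=14; stall | r0:Mul2,r1:-5,r2:14,r3:Add1,r4:Mul1
c7: CDB Mul1=14; issue MUL r0<-Mul1 | r0:Mul1,r1:-5,r2:14,r3:Add1,r4:14
c8: stall | r0:Mul1,r1:-5,r2:14,r3:Add1,r4:14
c9: CDB Add1=15; stall | r0:Mul1,r1:-5,r2:14,r3:15,r4:14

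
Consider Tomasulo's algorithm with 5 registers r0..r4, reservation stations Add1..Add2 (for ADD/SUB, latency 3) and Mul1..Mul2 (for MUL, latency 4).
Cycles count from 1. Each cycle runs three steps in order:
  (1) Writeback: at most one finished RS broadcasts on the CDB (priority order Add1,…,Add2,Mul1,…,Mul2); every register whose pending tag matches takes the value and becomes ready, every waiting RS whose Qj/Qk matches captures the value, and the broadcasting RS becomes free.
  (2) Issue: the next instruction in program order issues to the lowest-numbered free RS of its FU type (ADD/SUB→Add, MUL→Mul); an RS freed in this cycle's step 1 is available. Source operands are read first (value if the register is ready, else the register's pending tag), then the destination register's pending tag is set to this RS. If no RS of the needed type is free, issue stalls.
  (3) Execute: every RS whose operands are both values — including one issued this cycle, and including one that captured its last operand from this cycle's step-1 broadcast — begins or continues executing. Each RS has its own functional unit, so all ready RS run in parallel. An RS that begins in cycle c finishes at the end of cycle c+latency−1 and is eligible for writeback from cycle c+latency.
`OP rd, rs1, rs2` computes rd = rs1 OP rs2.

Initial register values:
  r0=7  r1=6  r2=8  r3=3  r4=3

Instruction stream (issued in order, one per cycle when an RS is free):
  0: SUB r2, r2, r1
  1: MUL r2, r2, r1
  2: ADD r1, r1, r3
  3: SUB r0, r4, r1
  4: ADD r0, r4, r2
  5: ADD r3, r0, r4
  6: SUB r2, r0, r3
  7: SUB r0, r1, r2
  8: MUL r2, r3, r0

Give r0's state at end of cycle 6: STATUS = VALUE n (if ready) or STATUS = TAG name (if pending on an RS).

cycle 1: issue SUB r2<-Add1 // r0:7,r1:6,r2:Add1,r3:3,r4:3
cycle 2: issue MUL r2<-Mul1 // r0:7,r1:6,r2:Mul1,r3:3,r4:3
cycle 3: issue ADD r1<-Add2 // r0:7,r1:Add2,r2:Mul1,r3:3,r4:3
cycle 4: CDB Add1=2; issue SUB r0<-Add1 // r0:Add1,r1:Add2,r2:Mul1,r3:3,r4:3
cycle 5: stall // r0:Add1,r1:Add2,r2:Mul1,r3:3,r4:3
cycle 6: CDB Add2=9; issue ADD r0<-Add2 // r0:Add2,r1:9,r2:Mul1,r3:3,r4:3

STATUS = TAG Add2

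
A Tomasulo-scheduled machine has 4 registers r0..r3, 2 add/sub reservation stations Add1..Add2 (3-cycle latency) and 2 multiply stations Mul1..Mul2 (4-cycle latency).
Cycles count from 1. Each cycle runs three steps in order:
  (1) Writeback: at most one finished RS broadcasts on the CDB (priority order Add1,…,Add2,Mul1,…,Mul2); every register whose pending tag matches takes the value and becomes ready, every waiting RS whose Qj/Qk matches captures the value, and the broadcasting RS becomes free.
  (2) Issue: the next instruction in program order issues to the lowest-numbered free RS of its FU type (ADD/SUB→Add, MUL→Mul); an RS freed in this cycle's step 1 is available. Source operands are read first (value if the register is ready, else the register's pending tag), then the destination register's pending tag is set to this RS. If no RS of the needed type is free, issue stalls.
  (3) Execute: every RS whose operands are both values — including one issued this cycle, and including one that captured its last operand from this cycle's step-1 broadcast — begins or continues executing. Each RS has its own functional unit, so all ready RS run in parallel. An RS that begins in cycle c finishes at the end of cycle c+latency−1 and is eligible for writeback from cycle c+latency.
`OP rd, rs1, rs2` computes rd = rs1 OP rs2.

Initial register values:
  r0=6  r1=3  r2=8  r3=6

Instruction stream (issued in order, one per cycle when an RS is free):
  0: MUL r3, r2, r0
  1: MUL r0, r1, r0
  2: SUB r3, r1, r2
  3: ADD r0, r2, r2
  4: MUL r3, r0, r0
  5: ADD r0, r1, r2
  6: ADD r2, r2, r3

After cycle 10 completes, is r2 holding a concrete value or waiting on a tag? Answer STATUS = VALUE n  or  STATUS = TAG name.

STATUS = TAG Add2

c1: issue MUL r3<-Mul1 | r0:6,r1:3,r2:8,r3:Mul1
c2: issue MUL r0<-Mul2 | r0:Mul2,r1:3,r2:8,r3:Mul1
c3: issue SUB r3<-Add1 | r0:Mul2,r1:3,r2:8,r3:Add1
c4: issue ADD r0<-Add2 | r0:Add2,r1:3,r2:8,r3:Add1
c5: CDB Mul1=48; issue MUL r3<-Mul1 | r0:Add2,r1:3,r2:8,r3:Mul1
c6: CDB Add1=-5; issue ADD r0<-Add1 | r0:Add1,r1:3,r2:8,r3:Mul1
c7: CDB Add2=16; issue ADD r2<-Add2 | r0:Add1,r1:3,r2:Add2,r3:Mul1
c8: CDB Mul2=18 | r0:Add1,r1:3,r2:Add2,r3:Mul1
c9: CDB Add1=11 | r0:11,r1:3,r2:Add2,r3:Mul1
c10: - | r0:11,r1:3,r2:Add2,r3:Mul1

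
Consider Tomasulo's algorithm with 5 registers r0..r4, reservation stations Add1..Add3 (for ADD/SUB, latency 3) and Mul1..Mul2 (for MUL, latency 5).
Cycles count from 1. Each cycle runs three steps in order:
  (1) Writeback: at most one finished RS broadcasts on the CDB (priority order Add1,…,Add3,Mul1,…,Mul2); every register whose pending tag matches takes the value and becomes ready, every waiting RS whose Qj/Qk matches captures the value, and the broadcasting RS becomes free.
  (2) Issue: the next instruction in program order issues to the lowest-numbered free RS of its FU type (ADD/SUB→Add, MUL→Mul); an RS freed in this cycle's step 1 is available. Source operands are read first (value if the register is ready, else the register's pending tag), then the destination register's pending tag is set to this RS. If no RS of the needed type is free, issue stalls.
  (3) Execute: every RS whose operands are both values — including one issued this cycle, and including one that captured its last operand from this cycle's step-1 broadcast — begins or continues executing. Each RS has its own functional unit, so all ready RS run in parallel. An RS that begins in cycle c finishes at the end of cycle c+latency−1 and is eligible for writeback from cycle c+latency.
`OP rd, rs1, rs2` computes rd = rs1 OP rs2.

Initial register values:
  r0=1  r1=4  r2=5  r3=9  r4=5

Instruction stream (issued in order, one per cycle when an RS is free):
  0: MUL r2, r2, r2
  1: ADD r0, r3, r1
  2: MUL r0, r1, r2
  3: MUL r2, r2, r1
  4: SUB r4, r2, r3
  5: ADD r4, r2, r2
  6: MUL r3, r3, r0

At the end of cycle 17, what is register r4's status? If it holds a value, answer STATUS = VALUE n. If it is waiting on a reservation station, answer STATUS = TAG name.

c1: issue MUL r2<-Mul1 | r0:1,r1:4,r2:Mul1,r3:9,r4:5
c2: issue ADD r0<-Add1 | r0:Add1,r1:4,r2:Mul1,r3:9,r4:5
c3: issue MUL r0<-Mul2 | r0:Mul2,r1:4,r2:Mul1,r3:9,r4:5
c4: stall | r0:Mul2,r1:4,r2:Mul1,r3:9,r4:5
c5: CDB Add1=13; stall | r0:Mul2,r1:4,r2:Mul1,r3:9,r4:5
c6: CDB Mul1=25; issue MUL r2<-Mul1 | r0:Mul2,r1:4,r2:Mul1,r3:9,r4:5
c7: issue SUB r4<-Add1 | r0:Mul2,r1:4,r2:Mul1,r3:9,r4:Add1
c8: issue ADD r4<-Add2 | r0:Mul2,r1:4,r2:Mul1,r3:9,r4:Add2
c9: stall | r0:Mul2,r1:4,r2:Mul1,r3:9,r4:Add2
c10: stall | r0:Mul2,r1:4,r2:Mul1,r3:9,r4:Add2
c11: CDB Mul1=100; issue MUL r3<-Mul1 | r0:Mul2,r1:4,r2:100,r3:Mul1,r4:Add2
c12: CDB Mul2=100 | r0:100,r1:4,r2:100,r3:Mul1,r4:Add2
c13: - | r0:100,r1:4,r2:100,r3:Mul1,r4:Add2
c14: CDB Add1=91 | r0:100,r1:4,r2:100,r3:Mul1,r4:Add2
c15: CDB Add2=200 | r0:100,r1:4,r2:100,r3:Mul1,r4:200
c16: - | r0:100,r1:4,r2:100,r3:Mul1,r4:200
c17: CDB Mul1=900 | r0:100,r1:4,r2:100,r3:900,r4:200

STATUS = VALUE 200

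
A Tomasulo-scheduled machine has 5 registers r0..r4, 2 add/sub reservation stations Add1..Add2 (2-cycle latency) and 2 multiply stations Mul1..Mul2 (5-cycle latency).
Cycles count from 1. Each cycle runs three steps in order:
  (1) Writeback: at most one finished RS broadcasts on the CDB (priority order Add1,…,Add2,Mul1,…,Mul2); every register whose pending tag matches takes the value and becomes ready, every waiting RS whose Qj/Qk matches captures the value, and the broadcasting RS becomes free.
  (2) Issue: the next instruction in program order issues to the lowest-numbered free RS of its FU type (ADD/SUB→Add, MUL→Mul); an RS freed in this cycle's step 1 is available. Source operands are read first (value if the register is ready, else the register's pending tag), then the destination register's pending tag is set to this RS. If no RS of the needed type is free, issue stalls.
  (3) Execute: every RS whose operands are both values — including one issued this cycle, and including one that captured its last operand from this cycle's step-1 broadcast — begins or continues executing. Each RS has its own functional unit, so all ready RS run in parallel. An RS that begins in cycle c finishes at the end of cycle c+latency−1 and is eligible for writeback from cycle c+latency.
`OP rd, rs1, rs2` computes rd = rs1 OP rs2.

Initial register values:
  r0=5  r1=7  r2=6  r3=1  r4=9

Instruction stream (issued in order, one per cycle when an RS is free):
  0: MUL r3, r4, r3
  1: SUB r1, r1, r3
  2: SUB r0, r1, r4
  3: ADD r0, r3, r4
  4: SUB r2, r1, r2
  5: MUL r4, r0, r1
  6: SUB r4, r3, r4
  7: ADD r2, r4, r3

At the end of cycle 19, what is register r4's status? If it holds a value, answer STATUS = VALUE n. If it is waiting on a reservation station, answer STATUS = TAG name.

STATUS = VALUE 45

  c1: issue MUL r3<-Mul1  regs: r0:5,r1:7,r2:6,r3:Mul1,r4:9
  c2: issue SUB r1<-Add1  regs: r0:5,r1:Add1,r2:6,r3:Mul1,r4:9
  c3: issue SUB r0<-Add2  regs: r0:Add2,r1:Add1,r2:6,r3:Mul1,r4:9
  c4: stall  regs: r0:Add2,r1:Add1,r2:6,r3:Mul1,r4:9
  c5: stall  regs: r0:Add2,r1:Add1,r2:6,r3:Mul1,r4:9
  c6: CDB Mul1=9; stall  regs: r0:Add2,r1:Add1,r2:6,r3:9,r4:9
  c7: stall  regs: r0:Add2,r1:Add1,r2:6,r3:9,r4:9
  c8: CDB Add1=-2; issue ADD r0<-Add1  regs: r0:Add1,r1:-2,r2:6,r3:9,r4:9
  c9: stall  regs: r0:Add1,r1:-2,r2:6,r3:9,r4:9
  c10: CDB Add1=18; issue SUB r2<-Add1  regs: r0:18,r1:-2,r2:Add1,r3:9,r4:9
  c11: CDB Add2=-11; issue MUL r4<-Mul1  regs: r0:18,r1:-2,r2:Add1,r3:9,r4:Mul1
  c12: CDB Add1=-8; issue SUB r4<-Add1  regs: r0:18,r1:-2,r2:-8,r3:9,r4:Add1
  c13: issue ADD r2<-Add2  regs: r0:18,r1:-2,r2:Add2,r3:9,r4:Add1
  c14: -  regs: r0:18,r1:-2,r2:Add2,r3:9,r4:Add1
  c15: -  regs: r0:18,r1:-2,r2:Add2,r3:9,r4:Add1
  c16: CDB Mul1=-36  regs: r0:18,r1:-2,r2:Add2,r3:9,r4:Add1
  c17: -  regs: r0:18,r1:-2,r2:Add2,r3:9,r4:Add1
  c18: CDB Add1=45  regs: r0:18,r1:-2,r2:Add2,r3:9,r4:45
  c19: -  regs: r0:18,r1:-2,r2:Add2,r3:9,r4:45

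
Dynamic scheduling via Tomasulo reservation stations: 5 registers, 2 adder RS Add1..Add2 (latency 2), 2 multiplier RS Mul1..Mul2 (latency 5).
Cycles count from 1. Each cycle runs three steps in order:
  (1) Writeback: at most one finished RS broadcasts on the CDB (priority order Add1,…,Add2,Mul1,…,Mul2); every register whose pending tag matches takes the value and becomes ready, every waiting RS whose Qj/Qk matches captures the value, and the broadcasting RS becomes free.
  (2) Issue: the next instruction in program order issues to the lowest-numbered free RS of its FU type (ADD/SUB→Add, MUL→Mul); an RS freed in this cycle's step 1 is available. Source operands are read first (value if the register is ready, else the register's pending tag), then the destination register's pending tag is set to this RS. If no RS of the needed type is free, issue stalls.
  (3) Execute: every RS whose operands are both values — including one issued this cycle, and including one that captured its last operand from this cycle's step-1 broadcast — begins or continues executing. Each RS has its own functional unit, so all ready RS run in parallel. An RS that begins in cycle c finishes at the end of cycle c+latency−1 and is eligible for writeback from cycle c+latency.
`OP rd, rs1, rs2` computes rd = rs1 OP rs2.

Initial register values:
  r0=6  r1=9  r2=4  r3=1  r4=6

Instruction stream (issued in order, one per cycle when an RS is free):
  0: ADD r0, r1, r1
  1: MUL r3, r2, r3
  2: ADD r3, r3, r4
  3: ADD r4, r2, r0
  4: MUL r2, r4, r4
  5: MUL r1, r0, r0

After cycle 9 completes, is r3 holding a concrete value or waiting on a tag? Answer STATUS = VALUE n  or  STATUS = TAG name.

c1: issue ADD r0<-Add1 | r0:Add1,r1:9,r2:4,r3:1,r4:6
c2: issue MUL r3<-Mul1 | r0:Add1,r1:9,r2:4,r3:Mul1,r4:6
c3: CDB Add1=18; issue ADD r3<-Add1 | r0:18,r1:9,r2:4,r3:Add1,r4:6
c4: issue ADD r4<-Add2 | r0:18,r1:9,r2:4,r3:Add1,r4:Add2
c5: issue MUL r2<-Mul2 | r0:18,r1:9,r2:Mul2,r3:Add1,r4:Add2
c6: CDB Add2=22; stall | r0:18,r1:9,r2:Mul2,r3:Add1,r4:22
c7: CDB Mul1=4; issue MUL r1<-Mul1 | r0:18,r1:Mul1,r2:Mul2,r3:Add1,r4:22
c8: - | r0:18,r1:Mul1,r2:Mul2,r3:Add1,r4:22
c9: CDB Add1=10 | r0:18,r1:Mul1,r2:Mul2,r3:10,r4:22

STATUS = VALUE 10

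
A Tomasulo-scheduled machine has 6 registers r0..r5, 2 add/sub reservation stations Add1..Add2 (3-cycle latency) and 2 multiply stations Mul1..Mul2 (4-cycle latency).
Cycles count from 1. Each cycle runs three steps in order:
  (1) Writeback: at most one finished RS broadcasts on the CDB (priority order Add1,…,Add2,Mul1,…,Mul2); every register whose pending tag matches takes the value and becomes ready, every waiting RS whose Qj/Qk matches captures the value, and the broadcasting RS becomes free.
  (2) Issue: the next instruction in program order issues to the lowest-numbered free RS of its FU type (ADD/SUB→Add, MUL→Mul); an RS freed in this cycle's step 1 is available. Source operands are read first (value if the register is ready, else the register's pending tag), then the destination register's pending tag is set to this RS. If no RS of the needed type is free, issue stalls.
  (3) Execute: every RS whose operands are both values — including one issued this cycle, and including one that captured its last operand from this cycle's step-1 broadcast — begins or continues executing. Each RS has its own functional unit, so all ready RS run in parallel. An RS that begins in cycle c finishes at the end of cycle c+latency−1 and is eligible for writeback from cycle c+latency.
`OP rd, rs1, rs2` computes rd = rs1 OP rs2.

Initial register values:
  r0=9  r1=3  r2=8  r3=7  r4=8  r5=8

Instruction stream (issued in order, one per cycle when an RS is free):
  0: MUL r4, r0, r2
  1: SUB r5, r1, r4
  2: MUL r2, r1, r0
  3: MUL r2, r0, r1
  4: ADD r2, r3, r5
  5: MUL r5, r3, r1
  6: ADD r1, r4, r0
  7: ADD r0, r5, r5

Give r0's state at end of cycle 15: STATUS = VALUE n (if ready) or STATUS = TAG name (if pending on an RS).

cycle 1: issue MUL r4<-Mul1 // r0:9,r1:3,r2:8,r3:7,r4:Mul1,r5:8
cycle 2: issue SUB r5<-Add1 // r0:9,r1:3,r2:8,r3:7,r4:Mul1,r5:Add1
cycle 3: issue MUL r2<-Mul2 // r0:9,r1:3,r2:Mul2,r3:7,r4:Mul1,r5:Add1
cycle 4: stall // r0:9,r1:3,r2:Mul2,r3:7,r4:Mul1,r5:Add1
cycle 5: CDB Mul1=72; issue MUL r2<-Mul1 // r0:9,r1:3,r2:Mul1,r3:7,r4:72,r5:Add1
cycle 6: issue ADD r2<-Add2 // r0:9,r1:3,r2:Add2,r3:7,r4:72,r5:Add1
cycle 7: CDB Mul2=27; issue MUL r5<-Mul2 // r0:9,r1:3,r2:Add2,r3:7,r4:72,r5:Mul2
cycle 8: CDB Add1=-69; issue ADD r1<-Add1 // r0:9,r1:Add1,r2:Add2,r3:7,r4:72,r5:Mul2
cycle 9: CDB Mul1=27; stall // r0:9,r1:Add1,r2:Add2,r3:7,r4:72,r5:Mul2
cycle 10: stall // r0:9,r1:Add1,r2:Add2,r3:7,r4:72,r5:Mul2
cycle 11: CDB Add1=81; issue ADD r0<-Add1 // r0:Add1,r1:81,r2:Add2,r3:7,r4:72,r5:Mul2
cycle 12: CDB Add2=-62 // r0:Add1,r1:81,r2:-62,r3:7,r4:72,r5:Mul2
cycle 13: CDB Mul2=21 // r0:Add1,r1:81,r2:-62,r3:7,r4:72,r5:21
cycle 14: - // r0:Add1,r1:81,r2:-62,r3:7,r4:72,r5:21
cycle 15: - // r0:Add1,r1:81,r2:-62,r3:7,r4:72,r5:21

STATUS = TAG Add1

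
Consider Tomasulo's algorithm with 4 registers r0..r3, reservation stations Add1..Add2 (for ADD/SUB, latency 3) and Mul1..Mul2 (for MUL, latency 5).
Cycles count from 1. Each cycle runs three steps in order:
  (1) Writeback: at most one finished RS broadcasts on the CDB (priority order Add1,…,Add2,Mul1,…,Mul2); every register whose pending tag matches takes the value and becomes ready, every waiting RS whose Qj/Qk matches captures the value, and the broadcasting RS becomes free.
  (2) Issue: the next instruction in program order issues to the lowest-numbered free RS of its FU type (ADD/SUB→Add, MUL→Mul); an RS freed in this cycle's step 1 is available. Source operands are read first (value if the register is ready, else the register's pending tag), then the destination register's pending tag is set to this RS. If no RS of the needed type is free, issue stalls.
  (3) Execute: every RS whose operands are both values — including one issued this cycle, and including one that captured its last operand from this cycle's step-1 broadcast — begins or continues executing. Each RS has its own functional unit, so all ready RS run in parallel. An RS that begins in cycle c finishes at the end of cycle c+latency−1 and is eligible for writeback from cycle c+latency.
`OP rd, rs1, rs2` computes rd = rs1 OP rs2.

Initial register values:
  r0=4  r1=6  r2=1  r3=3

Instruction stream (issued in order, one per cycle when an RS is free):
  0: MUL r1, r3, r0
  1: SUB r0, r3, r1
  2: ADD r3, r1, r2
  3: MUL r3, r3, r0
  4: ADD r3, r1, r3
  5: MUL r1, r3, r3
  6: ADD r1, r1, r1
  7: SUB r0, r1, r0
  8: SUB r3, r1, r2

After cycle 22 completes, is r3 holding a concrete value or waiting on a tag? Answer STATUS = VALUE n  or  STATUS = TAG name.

cycle 1: issue MUL r1<-Mul1 // r0:4,r1:Mul1,r2:1,r3:3
cycle 2: issue SUB r0<-Add1 // r0:Add1,r1:Mul1,r2:1,r3:3
cycle 3: issue ADD r3<-Add2 // r0:Add1,r1:Mul1,r2:1,r3:Add2
cycle 4: issue MUL r3<-Mul2 // r0:Add1,r1:Mul1,r2:1,r3:Mul2
cycle 5: stall // r0:Add1,r1:Mul1,r2:1,r3:Mul2
cycle 6: CDB Mul1=12; stall // r0:Add1,r1:12,r2:1,r3:Mul2
cycle 7: stall // r0:Add1,r1:12,r2:1,r3:Mul2
cycle 8: stall // r0:Add1,r1:12,r2:1,r3:Mul2
cycle 9: CDB Add1=-9; issue ADD r3<-Add1 // r0:-9,r1:12,r2:1,r3:Add1
cycle 10: CDB Add2=13; issue MUL r1<-Mul1 // r0:-9,r1:Mul1,r2:1,r3:Add1
cycle 11: issue ADD r1<-Add2 // r0:-9,r1:Add2,r2:1,r3:Add1
cycle 12: stall // r0:-9,r1:Add2,r2:1,r3:Add1
cycle 13: stall // r0:-9,r1:Add2,r2:1,r3:Add1
cycle 14: stall // r0:-9,r1:Add2,r2:1,r3:Add1
cycle 15: CDB Mul2=-117; stall // r0:-9,r1:Add2,r2:1,r3:Add1
cycle 16: stall // r0:-9,r1:Add2,r2:1,r3:Add1
cycle 17: stall // r0:-9,r1:Add2,r2:1,r3:Add1
cycle 18: CDB Add1=-105; issue SUB r0<-Add1 // r0:Add1,r1:Add2,r2:1,r3:-105
cycle 19: stall // r0:Add1,r1:Add2,r2:1,r3:-105
cycle 20: stall // r0:Add1,r1:Add2,r2:1,r3:-105
cycle 21: stall // r0:Add1,r1:Add2,r2:1,r3:-105
cycle 22: stall // r0:Add1,r1:Add2,r2:1,r3:-105

STATUS = VALUE -105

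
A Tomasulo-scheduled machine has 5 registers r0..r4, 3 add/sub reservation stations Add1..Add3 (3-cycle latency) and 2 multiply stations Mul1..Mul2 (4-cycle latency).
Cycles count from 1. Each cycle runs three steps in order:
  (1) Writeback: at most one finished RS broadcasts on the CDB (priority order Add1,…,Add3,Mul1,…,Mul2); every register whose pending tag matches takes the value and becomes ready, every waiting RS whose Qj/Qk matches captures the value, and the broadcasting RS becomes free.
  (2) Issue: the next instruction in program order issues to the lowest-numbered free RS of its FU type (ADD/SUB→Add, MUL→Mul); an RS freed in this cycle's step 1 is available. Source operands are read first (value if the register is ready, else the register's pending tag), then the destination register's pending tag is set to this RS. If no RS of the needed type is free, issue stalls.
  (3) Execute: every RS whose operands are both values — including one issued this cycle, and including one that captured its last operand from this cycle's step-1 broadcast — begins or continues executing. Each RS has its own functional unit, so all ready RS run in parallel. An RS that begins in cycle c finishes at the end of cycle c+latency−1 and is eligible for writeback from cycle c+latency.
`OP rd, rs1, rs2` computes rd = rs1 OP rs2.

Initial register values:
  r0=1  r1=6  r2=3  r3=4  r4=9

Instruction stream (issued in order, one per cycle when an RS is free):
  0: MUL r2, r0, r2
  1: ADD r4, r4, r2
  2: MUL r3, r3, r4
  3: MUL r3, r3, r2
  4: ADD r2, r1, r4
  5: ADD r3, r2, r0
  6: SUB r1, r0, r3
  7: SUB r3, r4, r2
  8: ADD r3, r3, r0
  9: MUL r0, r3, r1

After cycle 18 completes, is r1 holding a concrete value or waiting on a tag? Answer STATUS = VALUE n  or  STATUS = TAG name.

STATUS = VALUE -18

c1: issue MUL r2<-Mul1 | r0:1,r1:6,r2:Mul1,r3:4,r4:9
c2: issue ADD r4<-Add1 | r0:1,r1:6,r2:Mul1,r3:4,r4:Add1
c3: issue MUL r3<-Mul2 | r0:1,r1:6,r2:Mul1,r3:Mul2,r4:Add1
c4: stall | r0:1,r1:6,r2:Mul1,r3:Mul2,r4:Add1
c5: CDB Mul1=3; issue MUL r3<-Mul1 | r0:1,r1:6,r2:3,r3:Mul1,r4:Add1
c6: issue ADD r2<-Add2 | r0:1,r1:6,r2:Add2,r3:Mul1,r4:Add1
c7: issue ADD r3<-Add3 | r0:1,r1:6,r2:Add2,r3:Add3,r4:Add1
c8: CDB Add1=12; issue SUB r1<-Add1 | r0:1,r1:Add1,r2:Add2,r3:Add3,r4:12
c9: stall | r0:1,r1:Add1,r2:Add2,r3:Add3,r4:12
c10: stall | r0:1,r1:Add1,r2:Add2,r3:Add3,r4:12
c11: CDB Add2=18; issue SUB r3<-Add2 | r0:1,r1:Add1,r2:18,r3:Add2,r4:12
c12: CDB Mul2=48; stall | r0:1,r1:Add1,r2:18,r3:Add2,r4:12
c13: stall | r0:1,r1:Add1,r2:18,r3:Add2,r4:12
c14: CDB Add2=-6; issue ADD r3<-Add2 | r0:1,r1:Add1,r2:18,r3:Add2,r4:12
c15: CDB Add3=19; issue MUL r0<-Mul2 | r0:Mul2,r1:Add1,r2:18,r3:Add2,r4:12
c16: CDB Mul1=144 | r0:Mul2,r1:Add1,r2:18,r3:Add2,r4:12
c17: CDB Add2=-5 | r0:Mul2,r1:Add1,r2:18,r3:-5,r4:12
c18: CDB Add1=-18 | r0:Mul2,r1:-18,r2:18,r3:-5,r4:12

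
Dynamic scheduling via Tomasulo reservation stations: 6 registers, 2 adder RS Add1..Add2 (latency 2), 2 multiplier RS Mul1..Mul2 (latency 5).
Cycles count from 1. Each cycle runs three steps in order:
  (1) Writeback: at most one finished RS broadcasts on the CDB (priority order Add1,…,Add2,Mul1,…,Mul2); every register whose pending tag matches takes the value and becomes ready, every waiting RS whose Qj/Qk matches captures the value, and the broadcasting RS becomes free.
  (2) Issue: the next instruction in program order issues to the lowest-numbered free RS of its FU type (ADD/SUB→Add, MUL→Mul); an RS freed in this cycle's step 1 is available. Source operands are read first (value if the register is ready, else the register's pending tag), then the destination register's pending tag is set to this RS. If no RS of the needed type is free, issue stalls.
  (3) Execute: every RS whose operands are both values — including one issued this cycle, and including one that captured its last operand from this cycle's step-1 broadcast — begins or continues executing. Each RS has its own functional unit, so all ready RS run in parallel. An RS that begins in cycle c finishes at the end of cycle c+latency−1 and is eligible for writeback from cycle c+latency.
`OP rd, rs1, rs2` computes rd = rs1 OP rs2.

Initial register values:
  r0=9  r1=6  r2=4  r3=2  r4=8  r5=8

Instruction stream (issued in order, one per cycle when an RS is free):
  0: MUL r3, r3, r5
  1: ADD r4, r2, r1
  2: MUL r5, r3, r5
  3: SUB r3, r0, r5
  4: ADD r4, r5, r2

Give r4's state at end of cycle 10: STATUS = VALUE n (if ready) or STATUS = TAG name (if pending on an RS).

cycle 1: issue MUL r3<-Mul1 // r0:9,r1:6,r2:4,r3:Mul1,r4:8,r5:8
cycle 2: issue ADD r4<-Add1 // r0:9,r1:6,r2:4,r3:Mul1,r4:Add1,r5:8
cycle 3: issue MUL r5<-Mul2 // r0:9,r1:6,r2:4,r3:Mul1,r4:Add1,r5:Mul2
cycle 4: CDB Add1=10; issue SUB r3<-Add1 // r0:9,r1:6,r2:4,r3:Add1,r4:10,r5:Mul2
cycle 5: issue ADD r4<-Add2 // r0:9,r1:6,r2:4,r3:Add1,r4:Add2,r5:Mul2
cycle 6: CDB Mul1=16 // r0:9,r1:6,r2:4,r3:Add1,r4:Add2,r5:Mul2
cycle 7: - // r0:9,r1:6,r2:4,r3:Add1,r4:Add2,r5:Mul2
cycle 8: - // r0:9,r1:6,r2:4,r3:Add1,r4:Add2,r5:Mul2
cycle 9: - // r0:9,r1:6,r2:4,r3:Add1,r4:Add2,r5:Mul2
cycle 10: - // r0:9,r1:6,r2:4,r3:Add1,r4:Add2,r5:Mul2

STATUS = TAG Add2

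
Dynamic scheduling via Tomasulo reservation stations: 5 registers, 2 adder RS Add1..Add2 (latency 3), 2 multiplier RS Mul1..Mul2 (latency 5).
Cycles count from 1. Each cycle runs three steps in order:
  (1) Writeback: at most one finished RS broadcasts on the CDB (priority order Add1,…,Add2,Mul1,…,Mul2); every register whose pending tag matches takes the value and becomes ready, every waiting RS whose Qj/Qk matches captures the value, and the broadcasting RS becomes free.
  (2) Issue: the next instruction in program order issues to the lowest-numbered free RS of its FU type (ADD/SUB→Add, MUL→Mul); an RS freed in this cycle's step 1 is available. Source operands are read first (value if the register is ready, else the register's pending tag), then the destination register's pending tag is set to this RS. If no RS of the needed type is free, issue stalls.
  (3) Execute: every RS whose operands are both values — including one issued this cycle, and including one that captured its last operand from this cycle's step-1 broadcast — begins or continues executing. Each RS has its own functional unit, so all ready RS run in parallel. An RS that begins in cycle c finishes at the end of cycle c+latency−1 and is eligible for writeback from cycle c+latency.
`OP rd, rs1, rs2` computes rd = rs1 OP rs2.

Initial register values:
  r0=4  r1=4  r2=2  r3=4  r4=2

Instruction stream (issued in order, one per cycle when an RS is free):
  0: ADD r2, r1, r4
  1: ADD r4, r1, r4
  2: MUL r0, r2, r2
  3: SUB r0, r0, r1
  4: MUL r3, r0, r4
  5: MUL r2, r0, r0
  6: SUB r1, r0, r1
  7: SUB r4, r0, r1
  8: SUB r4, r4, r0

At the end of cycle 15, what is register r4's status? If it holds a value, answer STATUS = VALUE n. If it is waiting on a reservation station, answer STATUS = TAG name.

c1: issue ADD r2<-Add1 | r0:4,r1:4,r2:Add1,r3:4,r4:2
c2: issue ADD r4<-Add2 | r0:4,r1:4,r2:Add1,r3:4,r4:Add2
c3: issue MUL r0<-Mul1 | r0:Mul1,r1:4,r2:Add1,r3:4,r4:Add2
c4: CDB Add1=6; issue SUB r0<-Add1 | r0:Add1,r1:4,r2:6,r3:4,r4:Add2
c5: CDB Add2=6; issue MUL r3<-Mul2 | r0:Add1,r1:4,r2:6,r3:Mul2,r4:6
c6: stall | r0:Add1,r1:4,r2:6,r3:Mul2,r4:6
c7: stall | r0:Add1,r1:4,r2:6,r3:Mul2,r4:6
c8: stall | r0:Add1,r1:4,r2:6,r3:Mul2,r4:6
c9: CDB Mul1=36; issue MUL r2<-Mul1 | r0:Add1,r1:4,r2:Mul1,r3:Mul2,r4:6
c10: issue SUB r1<-Add2 | r0:Add1,r1:Add2,r2:Mul1,r3:Mul2,r4:6
c11: stall | r0:Add1,r1:Add2,r2:Mul1,r3:Mul2,r4:6
c12: CDB Add1=32; issue SUB r4<-Add1 | r0:32,r1:Add2,r2:Mul1,r3:Mul2,r4:Add1
c13: stall | r0:32,r1:Add2,r2:Mul1,r3:Mul2,r4:Add1
c14: stall | r0:32,r1:Add2,r2:Mul1,r3:Mul2,r4:Add1
c15: CDB Add2=28; issue SUB r4<-Add2 | r0:32,r1:28,r2:Mul1,r3:Mul2,r4:Add2

STATUS = TAG Add2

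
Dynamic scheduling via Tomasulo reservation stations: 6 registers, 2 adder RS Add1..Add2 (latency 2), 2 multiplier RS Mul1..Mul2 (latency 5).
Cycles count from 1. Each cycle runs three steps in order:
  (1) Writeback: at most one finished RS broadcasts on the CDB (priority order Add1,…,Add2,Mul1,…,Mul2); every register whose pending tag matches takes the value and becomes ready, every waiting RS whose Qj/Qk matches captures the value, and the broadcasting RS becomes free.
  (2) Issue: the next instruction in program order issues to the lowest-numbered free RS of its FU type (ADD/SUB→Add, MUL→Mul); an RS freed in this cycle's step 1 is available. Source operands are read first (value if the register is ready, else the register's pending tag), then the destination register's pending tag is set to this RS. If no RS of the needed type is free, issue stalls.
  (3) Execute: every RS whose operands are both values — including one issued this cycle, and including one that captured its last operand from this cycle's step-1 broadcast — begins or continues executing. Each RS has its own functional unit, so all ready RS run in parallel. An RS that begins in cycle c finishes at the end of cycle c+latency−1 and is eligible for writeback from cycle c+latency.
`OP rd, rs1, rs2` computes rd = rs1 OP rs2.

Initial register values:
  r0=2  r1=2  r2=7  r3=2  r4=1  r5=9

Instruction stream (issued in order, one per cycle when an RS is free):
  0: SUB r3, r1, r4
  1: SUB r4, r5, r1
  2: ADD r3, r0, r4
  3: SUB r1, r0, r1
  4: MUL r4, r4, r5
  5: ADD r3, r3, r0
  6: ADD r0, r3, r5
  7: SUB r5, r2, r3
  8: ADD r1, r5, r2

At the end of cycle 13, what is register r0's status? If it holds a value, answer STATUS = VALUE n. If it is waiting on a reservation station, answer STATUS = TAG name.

  c1: issue SUB r3<-Add1  regs: r0:2,r1:2,r2:7,r3:Add1,r4:1,r5:9
  c2: issue SUB r4<-Add2  regs: r0:2,r1:2,r2:7,r3:Add1,r4:Add2,r5:9
  c3: CDB Add1=1; issue ADD r3<-Add1  regs: r0:2,r1:2,r2:7,r3:Add1,r4:Add2,r5:9
  c4: CDB Add2=7; issue SUB r1<-Add2  regs: r0:2,r1:Add2,r2:7,r3:Add1,r4:7,r5:9
  c5: issue MUL r4<-Mul1  regs: r0:2,r1:Add2,r2:7,r3:Add1,r4:Mul1,r5:9
  c6: CDB Add1=9; issue ADD r3<-Add1  regs: r0:2,r1:Add2,r2:7,r3:Add1,r4:Mul1,r5:9
  c7: CDB Add2=0; issue ADD r0<-Add2  regs: r0:Add2,r1:0,r2:7,r3:Add1,r4:Mul1,r5:9
  c8: CDB Add1=11; issue SUB r5<-Add1  regs: r0:Add2,r1:0,r2:7,r3:11,r4:Mul1,r5:Add1
  c9: stall  regs: r0:Add2,r1:0,r2:7,r3:11,r4:Mul1,r5:Add1
  c10: CDB Add1=-4; issue ADD r1<-Add1  regs: r0:Add2,r1:Add1,r2:7,r3:11,r4:Mul1,r5:-4
  c11: CDB Add2=20  regs: r0:20,r1:Add1,r2:7,r3:11,r4:Mul1,r5:-4
  c12: CDB Add1=3  regs: r0:20,r1:3,r2:7,r3:11,r4:Mul1,r5:-4
  c13: CDB Mul1=63  regs: r0:20,r1:3,r2:7,r3:11,r4:63,r5:-4

STATUS = VALUE 20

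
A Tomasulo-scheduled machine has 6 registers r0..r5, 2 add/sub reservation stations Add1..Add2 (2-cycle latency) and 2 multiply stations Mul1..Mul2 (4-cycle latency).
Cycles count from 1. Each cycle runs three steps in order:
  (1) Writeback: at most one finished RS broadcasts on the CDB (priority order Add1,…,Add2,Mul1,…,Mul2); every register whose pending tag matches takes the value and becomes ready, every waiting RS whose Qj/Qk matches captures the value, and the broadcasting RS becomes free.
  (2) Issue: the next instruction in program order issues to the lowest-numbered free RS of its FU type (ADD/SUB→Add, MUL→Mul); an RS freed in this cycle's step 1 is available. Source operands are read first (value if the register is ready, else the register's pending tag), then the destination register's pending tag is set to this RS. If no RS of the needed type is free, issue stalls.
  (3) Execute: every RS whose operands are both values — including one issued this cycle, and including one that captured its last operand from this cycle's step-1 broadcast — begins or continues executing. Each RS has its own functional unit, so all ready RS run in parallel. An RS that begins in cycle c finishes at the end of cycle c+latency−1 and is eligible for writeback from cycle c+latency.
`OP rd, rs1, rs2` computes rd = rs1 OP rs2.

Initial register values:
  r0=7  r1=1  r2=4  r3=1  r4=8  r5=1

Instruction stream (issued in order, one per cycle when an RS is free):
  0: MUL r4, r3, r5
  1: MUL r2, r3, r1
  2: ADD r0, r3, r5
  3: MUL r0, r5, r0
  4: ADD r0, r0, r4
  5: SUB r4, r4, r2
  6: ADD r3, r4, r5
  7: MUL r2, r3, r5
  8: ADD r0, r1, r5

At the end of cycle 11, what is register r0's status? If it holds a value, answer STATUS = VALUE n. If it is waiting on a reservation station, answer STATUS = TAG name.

cycle 1: issue MUL r4<-Mul1 // r0:7,r1:1,r2:4,r3:1,r4:Mul1,r5:1
cycle 2: issue MUL r2<-Mul2 // r0:7,r1:1,r2:Mul2,r3:1,r4:Mul1,r5:1
cycle 3: issue ADD r0<-Add1 // r0:Add1,r1:1,r2:Mul2,r3:1,r4:Mul1,r5:1
cycle 4: stall // r0:Add1,r1:1,r2:Mul2,r3:1,r4:Mul1,r5:1
cycle 5: CDB Add1=2; stall // r0:2,r1:1,r2:Mul2,r3:1,r4:Mul1,r5:1
cycle 6: CDB Mul1=1; issue MUL r0<-Mul1 // r0:Mul1,r1:1,r2:Mul2,r3:1,r4:1,r5:1
cycle 7: CDB Mul2=1; issue ADD r0<-Add1 // r0:Add1,r1:1,r2:1,r3:1,r4:1,r5:1
cycle 8: issue SUB r4<-Add2 // r0:Add1,r1:1,r2:1,r3:1,r4:Add2,r5:1
cycle 9: stall // r0:Add1,r1:1,r2:1,r3:1,r4:Add2,r5:1
cycle 10: CDB Add2=0; issue ADD r3<-Add2 // r0:Add1,r1:1,r2:1,r3:Add2,r4:0,r5:1
cycle 11: CDB Mul1=2; issue MUL r2<-Mul1 // r0:Add1,r1:1,r2:Mul1,r3:Add2,r4:0,r5:1

STATUS = TAG Add1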